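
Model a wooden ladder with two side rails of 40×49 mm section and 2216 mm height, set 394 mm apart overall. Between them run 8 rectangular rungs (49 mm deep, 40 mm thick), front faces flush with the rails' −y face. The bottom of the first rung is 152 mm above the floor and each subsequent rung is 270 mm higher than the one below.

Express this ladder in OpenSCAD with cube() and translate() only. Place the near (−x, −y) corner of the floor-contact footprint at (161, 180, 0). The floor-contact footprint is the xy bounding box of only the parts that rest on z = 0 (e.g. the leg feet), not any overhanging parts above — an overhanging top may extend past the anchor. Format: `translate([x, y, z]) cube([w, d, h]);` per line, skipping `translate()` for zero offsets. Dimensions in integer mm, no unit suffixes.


translate([161, 180, 0]) cube([40, 49, 2216]);
translate([515, 180, 0]) cube([40, 49, 2216]);
translate([201, 180, 152]) cube([314, 49, 40]);
translate([201, 180, 422]) cube([314, 49, 40]);
translate([201, 180, 692]) cube([314, 49, 40]);
translate([201, 180, 962]) cube([314, 49, 40]);
translate([201, 180, 1232]) cube([314, 49, 40]);
translate([201, 180, 1502]) cube([314, 49, 40]);
translate([201, 180, 1772]) cube([314, 49, 40]);
translate([201, 180, 2042]) cube([314, 49, 40]);


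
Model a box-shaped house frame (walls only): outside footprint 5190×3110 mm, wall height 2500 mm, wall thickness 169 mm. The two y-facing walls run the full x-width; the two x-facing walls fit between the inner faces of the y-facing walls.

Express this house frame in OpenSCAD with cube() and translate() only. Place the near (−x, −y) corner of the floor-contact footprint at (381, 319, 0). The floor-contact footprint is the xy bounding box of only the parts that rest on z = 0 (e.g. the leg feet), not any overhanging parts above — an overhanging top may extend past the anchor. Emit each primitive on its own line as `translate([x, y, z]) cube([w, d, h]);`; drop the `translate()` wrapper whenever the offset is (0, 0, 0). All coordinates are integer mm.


translate([381, 319, 0]) cube([5190, 169, 2500]);
translate([381, 3260, 0]) cube([5190, 169, 2500]);
translate([381, 488, 0]) cube([169, 2772, 2500]);
translate([5402, 488, 0]) cube([169, 2772, 2500]);


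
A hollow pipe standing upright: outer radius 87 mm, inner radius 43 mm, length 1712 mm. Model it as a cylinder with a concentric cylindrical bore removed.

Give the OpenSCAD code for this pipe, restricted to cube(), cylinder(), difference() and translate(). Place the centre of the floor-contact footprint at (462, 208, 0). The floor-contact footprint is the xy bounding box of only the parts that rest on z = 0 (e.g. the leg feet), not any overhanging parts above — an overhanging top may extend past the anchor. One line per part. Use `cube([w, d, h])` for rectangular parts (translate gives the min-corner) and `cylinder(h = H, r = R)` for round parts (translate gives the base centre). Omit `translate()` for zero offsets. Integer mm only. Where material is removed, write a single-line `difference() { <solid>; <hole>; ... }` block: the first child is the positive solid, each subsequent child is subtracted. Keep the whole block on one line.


difference() { translate([462, 208, 0]) cylinder(h = 1712, r = 87); translate([462, 208, 0]) cylinder(h = 1712, r = 43); }


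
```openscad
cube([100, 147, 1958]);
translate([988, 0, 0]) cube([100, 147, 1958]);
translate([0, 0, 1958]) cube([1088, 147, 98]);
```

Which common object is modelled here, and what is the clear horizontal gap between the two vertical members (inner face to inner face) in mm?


A door frame. The clear opening width is 888 mm.

Two 1958 mm tall posts with a header on top — a door frame. The left jamb is 100 mm wide at x = 0; the right jamb starts at x = 988. The clear opening is 988 − 100 = 888 mm.


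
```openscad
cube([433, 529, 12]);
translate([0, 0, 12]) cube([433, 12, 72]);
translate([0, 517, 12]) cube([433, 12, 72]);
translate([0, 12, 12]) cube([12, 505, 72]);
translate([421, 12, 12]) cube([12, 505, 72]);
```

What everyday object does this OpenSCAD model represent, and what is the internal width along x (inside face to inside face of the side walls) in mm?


An open box. The internal width is 409 mm.

A 433×529 base slab with four walls standing on it — an open box. The base is 433 mm wide and the walls are 12 mm thick, so the internal width is 433 − 2 × 12 = 409 mm.


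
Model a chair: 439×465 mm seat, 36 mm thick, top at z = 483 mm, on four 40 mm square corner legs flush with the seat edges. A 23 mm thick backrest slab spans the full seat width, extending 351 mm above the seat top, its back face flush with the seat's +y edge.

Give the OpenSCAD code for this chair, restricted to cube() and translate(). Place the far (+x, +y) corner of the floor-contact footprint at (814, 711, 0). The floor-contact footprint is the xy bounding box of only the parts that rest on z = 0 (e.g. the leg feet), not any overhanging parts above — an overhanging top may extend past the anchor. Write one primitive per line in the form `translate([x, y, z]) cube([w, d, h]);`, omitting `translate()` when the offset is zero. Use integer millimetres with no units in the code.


// leg_h = 483 - 36 = 447
translate([375, 246, 447]) cube([439, 465, 36]);
translate([375, 246, 0]) cube([40, 40, 447]);
translate([774, 246, 0]) cube([40, 40, 447]);
translate([375, 671, 0]) cube([40, 40, 447]);
translate([774, 671, 0]) cube([40, 40, 447]);
translate([375, 688, 483]) cube([439, 23, 351]);


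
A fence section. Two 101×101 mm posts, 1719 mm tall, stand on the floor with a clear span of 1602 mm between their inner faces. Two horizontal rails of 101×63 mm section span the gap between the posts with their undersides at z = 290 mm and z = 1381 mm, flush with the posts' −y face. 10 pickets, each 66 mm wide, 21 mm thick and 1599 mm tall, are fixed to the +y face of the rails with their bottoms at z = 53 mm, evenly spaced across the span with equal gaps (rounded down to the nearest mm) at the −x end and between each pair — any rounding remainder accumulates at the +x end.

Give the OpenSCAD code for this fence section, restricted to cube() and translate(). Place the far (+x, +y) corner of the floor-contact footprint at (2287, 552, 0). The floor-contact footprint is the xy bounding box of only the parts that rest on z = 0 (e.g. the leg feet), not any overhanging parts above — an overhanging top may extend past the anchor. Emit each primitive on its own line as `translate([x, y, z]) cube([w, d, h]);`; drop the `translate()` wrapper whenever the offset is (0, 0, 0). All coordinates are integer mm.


translate([483, 451, 0]) cube([101, 101, 1719]);
translate([2186, 451, 0]) cube([101, 101, 1719]);
translate([584, 451, 290]) cube([1602, 101, 63]);
translate([584, 451, 1381]) cube([1602, 101, 63]);
translate([669, 552, 53]) cube([66, 21, 1599]);
translate([820, 552, 53]) cube([66, 21, 1599]);
translate([971, 552, 53]) cube([66, 21, 1599]);
translate([1122, 552, 53]) cube([66, 21, 1599]);
translate([1273, 552, 53]) cube([66, 21, 1599]);
translate([1424, 552, 53]) cube([66, 21, 1599]);
translate([1575, 552, 53]) cube([66, 21, 1599]);
translate([1726, 552, 53]) cube([66, 21, 1599]);
translate([1877, 552, 53]) cube([66, 21, 1599]);
translate([2028, 552, 53]) cube([66, 21, 1599]);


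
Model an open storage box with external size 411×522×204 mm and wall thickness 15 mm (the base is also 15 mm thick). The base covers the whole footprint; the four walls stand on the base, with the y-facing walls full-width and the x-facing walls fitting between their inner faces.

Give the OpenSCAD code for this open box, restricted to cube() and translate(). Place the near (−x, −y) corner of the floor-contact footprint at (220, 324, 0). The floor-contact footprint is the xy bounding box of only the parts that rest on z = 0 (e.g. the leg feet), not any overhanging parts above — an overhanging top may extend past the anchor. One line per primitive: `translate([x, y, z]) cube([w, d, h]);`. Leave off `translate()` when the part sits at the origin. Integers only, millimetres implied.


translate([220, 324, 0]) cube([411, 522, 15]);
translate([220, 324, 15]) cube([411, 15, 189]);
translate([220, 831, 15]) cube([411, 15, 189]);
translate([220, 339, 15]) cube([15, 492, 189]);
translate([616, 339, 15]) cube([15, 492, 189]);


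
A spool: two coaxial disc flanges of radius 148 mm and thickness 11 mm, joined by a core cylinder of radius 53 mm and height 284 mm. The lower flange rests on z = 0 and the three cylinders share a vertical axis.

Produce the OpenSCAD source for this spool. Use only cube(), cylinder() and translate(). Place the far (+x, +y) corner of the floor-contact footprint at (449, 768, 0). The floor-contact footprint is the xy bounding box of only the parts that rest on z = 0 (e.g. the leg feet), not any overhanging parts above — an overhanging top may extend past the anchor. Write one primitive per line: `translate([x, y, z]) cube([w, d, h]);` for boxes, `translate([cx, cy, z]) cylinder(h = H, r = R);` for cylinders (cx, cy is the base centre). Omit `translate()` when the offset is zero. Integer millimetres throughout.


translate([301, 620, 0]) cylinder(h = 11, r = 148);
translate([301, 620, 11]) cylinder(h = 284, r = 53);
translate([301, 620, 295]) cylinder(h = 11, r = 148);


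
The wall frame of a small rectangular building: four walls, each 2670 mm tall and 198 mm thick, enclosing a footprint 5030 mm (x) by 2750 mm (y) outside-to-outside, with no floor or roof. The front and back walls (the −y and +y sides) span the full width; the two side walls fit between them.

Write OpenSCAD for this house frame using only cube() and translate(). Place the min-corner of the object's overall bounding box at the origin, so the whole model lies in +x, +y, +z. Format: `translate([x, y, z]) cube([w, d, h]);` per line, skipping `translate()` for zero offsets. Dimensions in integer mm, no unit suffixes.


cube([5030, 198, 2670]);
translate([0, 2552, 0]) cube([5030, 198, 2670]);
translate([0, 198, 0]) cube([198, 2354, 2670]);
translate([4832, 198, 0]) cube([198, 2354, 2670]);


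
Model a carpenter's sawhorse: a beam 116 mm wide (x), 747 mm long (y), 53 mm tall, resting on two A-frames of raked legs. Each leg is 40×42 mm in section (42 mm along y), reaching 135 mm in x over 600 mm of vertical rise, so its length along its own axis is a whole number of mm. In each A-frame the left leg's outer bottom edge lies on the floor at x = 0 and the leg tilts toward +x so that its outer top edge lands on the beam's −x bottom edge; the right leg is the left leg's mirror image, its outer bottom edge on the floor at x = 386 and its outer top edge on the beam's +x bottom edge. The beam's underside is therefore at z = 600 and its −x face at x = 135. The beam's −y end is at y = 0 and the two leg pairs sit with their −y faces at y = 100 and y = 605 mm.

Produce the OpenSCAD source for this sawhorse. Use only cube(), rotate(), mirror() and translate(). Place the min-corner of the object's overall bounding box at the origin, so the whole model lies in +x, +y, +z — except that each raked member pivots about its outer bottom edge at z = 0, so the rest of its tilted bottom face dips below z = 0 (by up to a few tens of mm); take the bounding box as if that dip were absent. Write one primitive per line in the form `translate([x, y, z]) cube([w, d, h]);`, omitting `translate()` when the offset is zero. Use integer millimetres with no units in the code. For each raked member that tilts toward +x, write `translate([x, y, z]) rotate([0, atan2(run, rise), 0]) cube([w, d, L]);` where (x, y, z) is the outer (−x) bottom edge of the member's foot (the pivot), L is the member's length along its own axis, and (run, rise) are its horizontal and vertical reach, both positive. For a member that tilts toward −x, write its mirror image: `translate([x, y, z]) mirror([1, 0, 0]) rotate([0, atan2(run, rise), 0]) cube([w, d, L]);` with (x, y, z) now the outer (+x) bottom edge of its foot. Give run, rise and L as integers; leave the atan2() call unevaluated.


translate([135, 0, 600]) cube([116, 747, 53]);
translate([0, 100, 0]) rotate([0, atan2(135, 600), 0]) cube([40, 42, 615]);
translate([386, 100, 0]) mirror([1, 0, 0]) rotate([0, atan2(135, 600), 0]) cube([40, 42, 615]);
translate([0, 605, 0]) rotate([0, atan2(135, 600), 0]) cube([40, 42, 615]);
translate([386, 605, 0]) mirror([1, 0, 0]) rotate([0, atan2(135, 600), 0]) cube([40, 42, 615]);


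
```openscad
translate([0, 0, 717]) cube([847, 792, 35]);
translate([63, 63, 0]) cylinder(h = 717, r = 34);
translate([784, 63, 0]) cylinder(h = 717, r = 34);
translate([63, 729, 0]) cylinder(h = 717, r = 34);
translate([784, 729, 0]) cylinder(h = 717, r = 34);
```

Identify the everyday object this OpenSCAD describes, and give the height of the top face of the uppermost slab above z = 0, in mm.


A table. The table height is 752 mm.

A 847×792×35 slab sits at z = 717 on four Ø68 mm round legs — a table. The top surface is at 717 + 35 = 752 mm.


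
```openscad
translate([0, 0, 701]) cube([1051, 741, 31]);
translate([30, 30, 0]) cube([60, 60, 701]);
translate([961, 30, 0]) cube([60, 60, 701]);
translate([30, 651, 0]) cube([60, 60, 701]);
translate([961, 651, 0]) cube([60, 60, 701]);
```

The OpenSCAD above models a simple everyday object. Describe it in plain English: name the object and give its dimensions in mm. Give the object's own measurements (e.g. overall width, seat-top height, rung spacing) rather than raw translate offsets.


A table: top 1051 mm (x) × 741 mm (y), 31 mm thick, upper face at z = 732 mm, on four 60×60 mm square legs, each inset 30 mm from the nearest pair of top edges from z = 0 to the bottom of the top.


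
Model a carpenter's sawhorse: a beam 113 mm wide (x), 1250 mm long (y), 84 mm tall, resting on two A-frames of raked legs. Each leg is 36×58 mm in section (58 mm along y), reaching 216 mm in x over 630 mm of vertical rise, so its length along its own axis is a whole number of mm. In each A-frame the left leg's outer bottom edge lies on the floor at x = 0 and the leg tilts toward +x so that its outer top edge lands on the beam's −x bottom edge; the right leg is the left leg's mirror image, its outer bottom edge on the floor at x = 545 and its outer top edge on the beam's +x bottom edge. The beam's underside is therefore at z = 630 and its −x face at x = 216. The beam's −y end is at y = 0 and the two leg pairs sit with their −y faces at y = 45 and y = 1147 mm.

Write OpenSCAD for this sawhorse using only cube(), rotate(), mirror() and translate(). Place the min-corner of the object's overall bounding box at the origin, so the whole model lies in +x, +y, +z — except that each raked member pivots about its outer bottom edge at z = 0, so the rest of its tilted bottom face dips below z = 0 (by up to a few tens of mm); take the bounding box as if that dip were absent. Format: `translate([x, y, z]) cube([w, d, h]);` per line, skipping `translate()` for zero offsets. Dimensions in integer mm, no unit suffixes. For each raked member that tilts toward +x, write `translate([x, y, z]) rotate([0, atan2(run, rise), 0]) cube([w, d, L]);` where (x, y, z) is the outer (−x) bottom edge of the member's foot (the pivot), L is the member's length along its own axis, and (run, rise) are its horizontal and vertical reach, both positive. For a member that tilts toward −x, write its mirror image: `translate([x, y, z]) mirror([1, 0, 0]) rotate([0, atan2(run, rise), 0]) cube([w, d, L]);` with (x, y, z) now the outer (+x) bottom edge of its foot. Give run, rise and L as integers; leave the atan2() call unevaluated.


translate([216, 0, 630]) cube([113, 1250, 84]);
translate([0, 45, 0]) rotate([0, atan2(216, 630), 0]) cube([36, 58, 666]);
translate([545, 45, 0]) mirror([1, 0, 0]) rotate([0, atan2(216, 630), 0]) cube([36, 58, 666]);
translate([0, 1147, 0]) rotate([0, atan2(216, 630), 0]) cube([36, 58, 666]);
translate([545, 1147, 0]) mirror([1, 0, 0]) rotate([0, atan2(216, 630), 0]) cube([36, 58, 666]);


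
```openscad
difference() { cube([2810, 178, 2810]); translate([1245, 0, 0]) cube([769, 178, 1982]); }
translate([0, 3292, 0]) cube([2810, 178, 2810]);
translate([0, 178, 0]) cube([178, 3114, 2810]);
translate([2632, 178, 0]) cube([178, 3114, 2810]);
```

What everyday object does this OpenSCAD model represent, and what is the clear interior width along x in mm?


A single room. The interior width is 2454 mm.

Four walls enclosing a rectangle with a door in the front wall — a room. Outside width 2810 minus two 178 mm walls gives 2454 mm.


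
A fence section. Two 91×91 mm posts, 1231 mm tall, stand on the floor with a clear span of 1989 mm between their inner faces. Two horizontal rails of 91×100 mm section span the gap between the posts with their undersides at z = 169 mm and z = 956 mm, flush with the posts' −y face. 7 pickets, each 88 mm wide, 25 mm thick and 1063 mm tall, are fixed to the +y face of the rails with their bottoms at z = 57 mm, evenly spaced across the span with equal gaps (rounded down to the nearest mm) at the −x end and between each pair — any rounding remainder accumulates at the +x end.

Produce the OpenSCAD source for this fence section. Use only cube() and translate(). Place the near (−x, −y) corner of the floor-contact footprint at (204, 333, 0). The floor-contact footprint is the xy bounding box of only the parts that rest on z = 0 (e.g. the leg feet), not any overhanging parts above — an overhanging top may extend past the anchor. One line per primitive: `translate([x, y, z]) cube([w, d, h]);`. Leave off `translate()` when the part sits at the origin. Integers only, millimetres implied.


translate([204, 333, 0]) cube([91, 91, 1231]);
translate([2284, 333, 0]) cube([91, 91, 1231]);
translate([295, 333, 169]) cube([1989, 91, 100]);
translate([295, 333, 956]) cube([1989, 91, 100]);
translate([466, 424, 57]) cube([88, 25, 1063]);
translate([725, 424, 57]) cube([88, 25, 1063]);
translate([984, 424, 57]) cube([88, 25, 1063]);
translate([1243, 424, 57]) cube([88, 25, 1063]);
translate([1502, 424, 57]) cube([88, 25, 1063]);
translate([1761, 424, 57]) cube([88, 25, 1063]);
translate([2020, 424, 57]) cube([88, 25, 1063]);


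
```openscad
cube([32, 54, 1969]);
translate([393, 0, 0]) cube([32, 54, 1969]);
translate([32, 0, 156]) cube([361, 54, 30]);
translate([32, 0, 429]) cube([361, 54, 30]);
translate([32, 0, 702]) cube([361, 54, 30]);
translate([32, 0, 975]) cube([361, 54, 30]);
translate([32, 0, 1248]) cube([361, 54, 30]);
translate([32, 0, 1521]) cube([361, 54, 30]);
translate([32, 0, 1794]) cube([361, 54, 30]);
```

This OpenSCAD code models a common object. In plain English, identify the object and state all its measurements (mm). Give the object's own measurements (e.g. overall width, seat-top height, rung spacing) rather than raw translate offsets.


A straight ladder. Two 32×54 mm vertical rails, 1969 mm tall, stand 425 mm apart (outside-to-outside) with their front faces coplanar on the −y side. 7 rungs, each 54 mm deep and 30 mm tall, span between the inner faces of the rails, front faces flush with the rails. The lowest rung's underside is at z = 156 mm and rungs are spaced 273 mm apart (underside to underside).


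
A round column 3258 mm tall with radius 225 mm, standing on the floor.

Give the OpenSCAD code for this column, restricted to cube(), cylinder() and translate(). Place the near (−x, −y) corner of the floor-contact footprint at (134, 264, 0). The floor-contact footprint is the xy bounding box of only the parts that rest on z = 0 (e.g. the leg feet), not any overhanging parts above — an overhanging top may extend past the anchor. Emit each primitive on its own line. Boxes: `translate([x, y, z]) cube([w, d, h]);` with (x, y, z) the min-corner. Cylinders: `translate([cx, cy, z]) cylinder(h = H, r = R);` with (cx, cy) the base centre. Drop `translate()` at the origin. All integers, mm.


translate([359, 489, 0]) cylinder(h = 3258, r = 225);


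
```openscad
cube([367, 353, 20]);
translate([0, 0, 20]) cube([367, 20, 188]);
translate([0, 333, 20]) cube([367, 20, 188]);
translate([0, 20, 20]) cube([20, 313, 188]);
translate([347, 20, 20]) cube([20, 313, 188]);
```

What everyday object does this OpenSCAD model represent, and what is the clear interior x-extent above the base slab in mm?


An open box. The internal width is 327 mm.

A 367×353 base slab with four walls standing on it — an open box. The base is 367 mm wide and the walls are 20 mm thick, so the internal width is 367 − 2 × 20 = 327 mm.


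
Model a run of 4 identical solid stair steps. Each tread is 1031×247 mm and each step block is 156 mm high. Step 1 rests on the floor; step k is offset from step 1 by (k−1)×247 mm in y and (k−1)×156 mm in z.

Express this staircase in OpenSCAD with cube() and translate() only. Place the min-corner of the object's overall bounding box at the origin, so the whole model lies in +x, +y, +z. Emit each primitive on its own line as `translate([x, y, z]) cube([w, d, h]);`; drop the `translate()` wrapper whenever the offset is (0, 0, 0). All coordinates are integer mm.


cube([1031, 247, 156]);
translate([0, 247, 156]) cube([1031, 247, 156]);
translate([0, 494, 312]) cube([1031, 247, 156]);
translate([0, 741, 468]) cube([1031, 247, 156]);


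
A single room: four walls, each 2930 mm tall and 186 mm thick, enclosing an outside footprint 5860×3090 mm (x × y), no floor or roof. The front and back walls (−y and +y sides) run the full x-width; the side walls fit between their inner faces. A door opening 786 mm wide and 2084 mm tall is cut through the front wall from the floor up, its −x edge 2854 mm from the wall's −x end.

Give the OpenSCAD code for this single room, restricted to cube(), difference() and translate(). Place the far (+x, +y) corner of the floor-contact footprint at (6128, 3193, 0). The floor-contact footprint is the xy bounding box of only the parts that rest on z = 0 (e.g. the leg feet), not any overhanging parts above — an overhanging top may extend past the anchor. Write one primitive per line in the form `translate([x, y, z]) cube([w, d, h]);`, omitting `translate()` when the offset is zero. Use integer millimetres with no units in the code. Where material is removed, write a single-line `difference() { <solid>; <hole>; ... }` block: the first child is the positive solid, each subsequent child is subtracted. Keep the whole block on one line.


difference() { translate([268, 103, 0]) cube([5860, 186, 2930]); translate([3122, 103, 0]) cube([786, 186, 2084]); }
translate([268, 3007, 0]) cube([5860, 186, 2930]);
translate([268, 289, 0]) cube([186, 2718, 2930]);
translate([5942, 289, 0]) cube([186, 2718, 2930]);


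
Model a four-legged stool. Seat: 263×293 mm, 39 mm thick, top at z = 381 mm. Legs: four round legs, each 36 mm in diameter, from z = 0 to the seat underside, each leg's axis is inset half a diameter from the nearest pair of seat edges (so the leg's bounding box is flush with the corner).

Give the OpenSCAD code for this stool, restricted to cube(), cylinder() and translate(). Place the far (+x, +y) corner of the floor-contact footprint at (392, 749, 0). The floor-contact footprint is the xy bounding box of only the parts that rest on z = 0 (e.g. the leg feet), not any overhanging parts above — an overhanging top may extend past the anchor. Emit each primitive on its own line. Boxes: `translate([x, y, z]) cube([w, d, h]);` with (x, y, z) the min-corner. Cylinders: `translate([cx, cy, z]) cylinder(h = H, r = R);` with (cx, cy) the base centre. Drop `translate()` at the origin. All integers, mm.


// leg_h = 381 - 39 = 342
translate([129, 456, 342]) cube([263, 293, 39]);
translate([147, 474, 0]) cylinder(h = 342, r = 18);
translate([374, 474, 0]) cylinder(h = 342, r = 18);
translate([147, 731, 0]) cylinder(h = 342, r = 18);
translate([374, 731, 0]) cylinder(h = 342, r = 18);


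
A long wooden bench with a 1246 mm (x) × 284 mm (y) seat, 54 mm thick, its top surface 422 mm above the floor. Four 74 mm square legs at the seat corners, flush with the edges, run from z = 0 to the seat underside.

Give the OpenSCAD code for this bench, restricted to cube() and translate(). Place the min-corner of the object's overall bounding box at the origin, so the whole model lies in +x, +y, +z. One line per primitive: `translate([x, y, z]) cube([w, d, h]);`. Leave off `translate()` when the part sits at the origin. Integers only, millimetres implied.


translate([0, 0, 368]) cube([1246, 284, 54]);
cube([74, 74, 368]);
translate([0, 210, 0]) cube([74, 74, 368]);
translate([1172, 0, 0]) cube([74, 74, 368]);
translate([1172, 210, 0]) cube([74, 74, 368]);


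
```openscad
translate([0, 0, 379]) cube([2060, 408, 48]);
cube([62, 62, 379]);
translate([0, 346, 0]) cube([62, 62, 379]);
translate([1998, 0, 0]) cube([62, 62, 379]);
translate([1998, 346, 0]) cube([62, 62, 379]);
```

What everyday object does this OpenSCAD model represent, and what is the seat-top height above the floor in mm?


A bench. The seat-top height is 427 mm.

A long slab on four corner posts — a bench. The slab sits at z = 379 with thickness 48, so the top is 379 + 48 = 427 mm.


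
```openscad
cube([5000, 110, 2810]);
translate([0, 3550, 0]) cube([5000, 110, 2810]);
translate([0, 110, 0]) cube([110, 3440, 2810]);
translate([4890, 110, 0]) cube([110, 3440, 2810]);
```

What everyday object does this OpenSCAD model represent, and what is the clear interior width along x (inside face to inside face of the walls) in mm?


A house (or room) frame. The interior width is 4780 mm.

Four 2810 mm walls enclosing a rectangle with no floor or roof — a room or house frame. Outside width is 5000 mm and wall thickness is 110 mm, so the interior width is 5000 − 2 × 110 = 4780 mm.


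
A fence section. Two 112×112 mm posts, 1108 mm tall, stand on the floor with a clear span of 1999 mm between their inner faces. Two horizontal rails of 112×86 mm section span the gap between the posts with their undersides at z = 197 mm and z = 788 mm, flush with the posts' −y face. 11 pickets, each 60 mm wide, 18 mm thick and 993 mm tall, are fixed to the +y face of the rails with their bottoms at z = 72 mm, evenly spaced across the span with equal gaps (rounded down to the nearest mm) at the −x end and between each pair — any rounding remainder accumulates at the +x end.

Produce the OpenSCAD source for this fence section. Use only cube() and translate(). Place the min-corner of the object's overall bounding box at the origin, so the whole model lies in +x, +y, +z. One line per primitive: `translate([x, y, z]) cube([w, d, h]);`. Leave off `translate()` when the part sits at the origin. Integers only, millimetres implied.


cube([112, 112, 1108]);
translate([2111, 0, 0]) cube([112, 112, 1108]);
translate([112, 0, 197]) cube([1999, 112, 86]);
translate([112, 0, 788]) cube([1999, 112, 86]);
translate([223, 112, 72]) cube([60, 18, 993]);
translate([394, 112, 72]) cube([60, 18, 993]);
translate([565, 112, 72]) cube([60, 18, 993]);
translate([736, 112, 72]) cube([60, 18, 993]);
translate([907, 112, 72]) cube([60, 18, 993]);
translate([1078, 112, 72]) cube([60, 18, 993]);
translate([1249, 112, 72]) cube([60, 18, 993]);
translate([1420, 112, 72]) cube([60, 18, 993]);
translate([1591, 112, 72]) cube([60, 18, 993]);
translate([1762, 112, 72]) cube([60, 18, 993]);
translate([1933, 112, 72]) cube([60, 18, 993]);


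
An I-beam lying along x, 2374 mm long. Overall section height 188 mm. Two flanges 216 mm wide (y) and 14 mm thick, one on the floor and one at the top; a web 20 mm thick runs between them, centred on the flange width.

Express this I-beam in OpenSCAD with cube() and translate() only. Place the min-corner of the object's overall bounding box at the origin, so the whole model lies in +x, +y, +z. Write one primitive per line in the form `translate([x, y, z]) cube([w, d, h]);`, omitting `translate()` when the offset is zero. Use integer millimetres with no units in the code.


cube([2374, 216, 14]);
translate([0, 98, 14]) cube([2374, 20, 160]);
translate([0, 0, 174]) cube([2374, 216, 14]);


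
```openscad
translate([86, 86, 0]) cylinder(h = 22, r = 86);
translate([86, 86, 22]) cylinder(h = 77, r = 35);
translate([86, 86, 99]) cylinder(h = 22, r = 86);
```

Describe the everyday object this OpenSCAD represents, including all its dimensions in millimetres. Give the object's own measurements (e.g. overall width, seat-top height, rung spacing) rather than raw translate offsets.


A spool: two coaxial disc flanges of radius 86 mm and thickness 22 mm, joined by a core cylinder of radius 35 mm and height 77 mm. The lower flange rests on z = 0 and the three cylinders share a vertical axis.


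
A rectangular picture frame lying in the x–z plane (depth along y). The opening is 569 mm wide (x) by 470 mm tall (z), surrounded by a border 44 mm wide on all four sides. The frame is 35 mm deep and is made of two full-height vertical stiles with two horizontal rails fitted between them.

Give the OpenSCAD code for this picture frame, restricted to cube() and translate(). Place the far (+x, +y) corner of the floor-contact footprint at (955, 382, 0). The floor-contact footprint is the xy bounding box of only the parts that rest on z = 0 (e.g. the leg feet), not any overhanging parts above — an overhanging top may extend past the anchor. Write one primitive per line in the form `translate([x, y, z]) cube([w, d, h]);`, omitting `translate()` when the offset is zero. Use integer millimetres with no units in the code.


translate([298, 347, 0]) cube([44, 35, 558]);
translate([911, 347, 0]) cube([44, 35, 558]);
translate([342, 347, 0]) cube([569, 35, 44]);
translate([342, 347, 514]) cube([569, 35, 44]);


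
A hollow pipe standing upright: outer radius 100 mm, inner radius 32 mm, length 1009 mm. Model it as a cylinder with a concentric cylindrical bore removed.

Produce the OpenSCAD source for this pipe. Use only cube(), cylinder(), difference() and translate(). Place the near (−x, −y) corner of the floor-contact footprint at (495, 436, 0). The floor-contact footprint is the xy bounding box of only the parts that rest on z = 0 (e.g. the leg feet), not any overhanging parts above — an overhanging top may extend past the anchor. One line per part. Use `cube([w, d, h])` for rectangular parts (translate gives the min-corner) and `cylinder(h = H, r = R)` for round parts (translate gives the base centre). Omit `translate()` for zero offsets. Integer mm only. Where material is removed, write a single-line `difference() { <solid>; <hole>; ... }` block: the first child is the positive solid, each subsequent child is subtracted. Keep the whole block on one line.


difference() { translate([595, 536, 0]) cylinder(h = 1009, r = 100); translate([595, 536, 0]) cylinder(h = 1009, r = 32); }


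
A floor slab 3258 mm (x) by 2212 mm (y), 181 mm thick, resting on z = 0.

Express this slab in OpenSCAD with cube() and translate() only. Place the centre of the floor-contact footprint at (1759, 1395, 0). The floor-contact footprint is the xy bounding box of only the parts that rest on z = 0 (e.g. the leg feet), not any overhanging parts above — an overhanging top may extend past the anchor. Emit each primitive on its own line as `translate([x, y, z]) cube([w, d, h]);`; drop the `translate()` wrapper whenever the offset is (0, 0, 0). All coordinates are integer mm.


translate([130, 289, 0]) cube([3258, 2212, 181]);


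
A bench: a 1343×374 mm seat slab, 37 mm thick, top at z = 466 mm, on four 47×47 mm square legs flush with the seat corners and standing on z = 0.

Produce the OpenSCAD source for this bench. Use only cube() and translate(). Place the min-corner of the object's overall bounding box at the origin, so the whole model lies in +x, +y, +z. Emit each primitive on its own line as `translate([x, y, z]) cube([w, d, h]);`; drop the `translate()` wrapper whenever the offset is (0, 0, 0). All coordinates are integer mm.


translate([0, 0, 429]) cube([1343, 374, 37]);
cube([47, 47, 429]);
translate([0, 327, 0]) cube([47, 47, 429]);
translate([1296, 0, 0]) cube([47, 47, 429]);
translate([1296, 327, 0]) cube([47, 47, 429]);


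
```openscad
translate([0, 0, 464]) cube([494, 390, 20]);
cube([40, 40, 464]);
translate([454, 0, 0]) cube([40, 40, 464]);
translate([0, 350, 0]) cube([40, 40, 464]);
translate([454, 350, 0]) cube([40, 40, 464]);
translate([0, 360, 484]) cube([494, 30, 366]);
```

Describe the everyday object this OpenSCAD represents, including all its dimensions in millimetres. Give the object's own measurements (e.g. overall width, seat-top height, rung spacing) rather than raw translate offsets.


A chair. The seat is a 494×390×20 mm slab with its top at z = 484 mm, on four 40×40 mm corner legs (flush with the seat edges, standing on z = 0). A flat backrest 30 mm thick, 366 mm tall, spans the full seat width and rises from the seat top along its +y edge, rear face flush with the rear of the seat.


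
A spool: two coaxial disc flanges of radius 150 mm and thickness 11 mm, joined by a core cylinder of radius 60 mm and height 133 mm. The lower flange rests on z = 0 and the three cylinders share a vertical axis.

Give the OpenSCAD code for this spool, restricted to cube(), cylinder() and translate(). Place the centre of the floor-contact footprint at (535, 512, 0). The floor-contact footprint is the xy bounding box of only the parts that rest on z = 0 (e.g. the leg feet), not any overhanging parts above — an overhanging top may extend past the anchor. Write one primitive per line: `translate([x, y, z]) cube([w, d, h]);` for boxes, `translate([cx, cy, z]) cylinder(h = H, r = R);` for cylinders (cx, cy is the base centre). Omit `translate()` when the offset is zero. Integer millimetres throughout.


translate([535, 512, 0]) cylinder(h = 11, r = 150);
translate([535, 512, 11]) cylinder(h = 133, r = 60);
translate([535, 512, 144]) cylinder(h = 11, r = 150);


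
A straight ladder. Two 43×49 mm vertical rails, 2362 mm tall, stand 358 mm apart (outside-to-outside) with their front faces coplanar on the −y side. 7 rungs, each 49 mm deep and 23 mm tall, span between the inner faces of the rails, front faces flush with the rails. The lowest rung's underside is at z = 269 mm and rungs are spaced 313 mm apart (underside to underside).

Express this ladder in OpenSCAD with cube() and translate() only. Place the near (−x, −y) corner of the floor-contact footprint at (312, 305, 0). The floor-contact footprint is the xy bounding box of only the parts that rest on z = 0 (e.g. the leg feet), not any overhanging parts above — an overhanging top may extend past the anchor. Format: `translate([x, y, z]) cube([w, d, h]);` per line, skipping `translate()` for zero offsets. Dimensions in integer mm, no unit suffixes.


// rung span = 358 - 2*43 = 272
// rung[k] z = 269 + k*313
translate([312, 305, 0]) cube([43, 49, 2362]);
translate([627, 305, 0]) cube([43, 49, 2362]);
translate([355, 305, 269]) cube([272, 49, 23]);
translate([355, 305, 582]) cube([272, 49, 23]);
translate([355, 305, 895]) cube([272, 49, 23]);
translate([355, 305, 1208]) cube([272, 49, 23]);
translate([355, 305, 1521]) cube([272, 49, 23]);
translate([355, 305, 1834]) cube([272, 49, 23]);
translate([355, 305, 2147]) cube([272, 49, 23]);


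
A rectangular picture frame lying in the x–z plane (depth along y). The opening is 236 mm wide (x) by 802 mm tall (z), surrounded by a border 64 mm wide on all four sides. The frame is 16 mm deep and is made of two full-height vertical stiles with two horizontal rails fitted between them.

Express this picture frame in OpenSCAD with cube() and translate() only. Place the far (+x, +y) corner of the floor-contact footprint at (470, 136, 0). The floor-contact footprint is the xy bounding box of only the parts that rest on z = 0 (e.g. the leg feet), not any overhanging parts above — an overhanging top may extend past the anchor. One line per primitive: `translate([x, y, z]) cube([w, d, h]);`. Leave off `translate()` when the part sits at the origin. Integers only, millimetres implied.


translate([106, 120, 0]) cube([64, 16, 930]);
translate([406, 120, 0]) cube([64, 16, 930]);
translate([170, 120, 0]) cube([236, 16, 64]);
translate([170, 120, 866]) cube([236, 16, 64]);


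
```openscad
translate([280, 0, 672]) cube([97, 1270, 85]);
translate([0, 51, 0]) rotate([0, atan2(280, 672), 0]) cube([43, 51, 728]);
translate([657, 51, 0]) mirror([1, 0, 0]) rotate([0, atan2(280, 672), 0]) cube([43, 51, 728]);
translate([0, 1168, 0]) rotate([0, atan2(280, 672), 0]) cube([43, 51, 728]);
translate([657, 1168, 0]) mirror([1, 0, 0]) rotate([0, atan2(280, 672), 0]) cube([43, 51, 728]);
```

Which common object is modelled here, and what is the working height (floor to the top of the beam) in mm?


A sawhorse. The overall height is 757 mm.

A beam across two mirrored pairs of raked legs — a sawhorse. The beam's underside is at z = 672 (matching the legs' vertical rise in atan2(280, 672)) and the beam is 85 mm tall, so its top is at 672 + 85 = 757 mm. The raked legs top out at the beam's underside, so that is the highest point.


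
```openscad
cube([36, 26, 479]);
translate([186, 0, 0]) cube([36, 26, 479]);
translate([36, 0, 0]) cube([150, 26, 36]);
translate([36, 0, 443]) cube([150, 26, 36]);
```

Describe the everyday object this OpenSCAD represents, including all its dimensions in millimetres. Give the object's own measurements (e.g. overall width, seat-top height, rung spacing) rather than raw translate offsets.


A rectangular picture frame lying in the x–z plane (depth along y). The opening is 150 mm wide (x) by 407 mm tall (z), surrounded by a border 36 mm wide on all four sides. The frame is 26 mm deep and is made of two full-height vertical stiles with two horizontal rails fitted between them.


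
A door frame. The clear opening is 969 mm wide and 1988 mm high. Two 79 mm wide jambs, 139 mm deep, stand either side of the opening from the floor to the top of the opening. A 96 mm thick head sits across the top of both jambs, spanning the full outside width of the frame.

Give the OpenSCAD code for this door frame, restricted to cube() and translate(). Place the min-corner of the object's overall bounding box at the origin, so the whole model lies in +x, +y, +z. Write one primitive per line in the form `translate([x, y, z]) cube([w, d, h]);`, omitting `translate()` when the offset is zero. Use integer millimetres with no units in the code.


cube([79, 139, 1988]);
translate([1048, 0, 0]) cube([79, 139, 1988]);
translate([0, 0, 1988]) cube([1127, 139, 96]);


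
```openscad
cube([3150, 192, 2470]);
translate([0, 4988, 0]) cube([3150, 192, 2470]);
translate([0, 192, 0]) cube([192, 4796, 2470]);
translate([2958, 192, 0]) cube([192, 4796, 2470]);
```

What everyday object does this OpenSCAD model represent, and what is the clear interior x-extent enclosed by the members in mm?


A house (or room) frame. The interior width is 2766 mm.

Four 2470 mm walls enclosing a rectangle with no floor or roof — a room or house frame. Outside width is 3150 mm and wall thickness is 192 mm, so the interior width is 3150 − 2 × 192 = 2766 mm.


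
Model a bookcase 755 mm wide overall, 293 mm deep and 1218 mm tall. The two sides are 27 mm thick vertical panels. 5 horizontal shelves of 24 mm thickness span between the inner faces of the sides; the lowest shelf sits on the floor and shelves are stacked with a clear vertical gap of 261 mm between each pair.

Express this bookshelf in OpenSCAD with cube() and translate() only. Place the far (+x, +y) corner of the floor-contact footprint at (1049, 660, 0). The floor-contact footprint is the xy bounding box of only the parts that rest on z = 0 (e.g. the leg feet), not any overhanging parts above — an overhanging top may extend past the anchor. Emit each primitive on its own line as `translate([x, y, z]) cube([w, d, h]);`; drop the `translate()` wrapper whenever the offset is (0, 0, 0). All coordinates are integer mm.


translate([294, 367, 0]) cube([27, 293, 1218]);
translate([1022, 367, 0]) cube([27, 293, 1218]);
translate([321, 367, 0]) cube([701, 293, 24]);
translate([321, 367, 285]) cube([701, 293, 24]);
translate([321, 367, 570]) cube([701, 293, 24]);
translate([321, 367, 855]) cube([701, 293, 24]);
translate([321, 367, 1140]) cube([701, 293, 24]);
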